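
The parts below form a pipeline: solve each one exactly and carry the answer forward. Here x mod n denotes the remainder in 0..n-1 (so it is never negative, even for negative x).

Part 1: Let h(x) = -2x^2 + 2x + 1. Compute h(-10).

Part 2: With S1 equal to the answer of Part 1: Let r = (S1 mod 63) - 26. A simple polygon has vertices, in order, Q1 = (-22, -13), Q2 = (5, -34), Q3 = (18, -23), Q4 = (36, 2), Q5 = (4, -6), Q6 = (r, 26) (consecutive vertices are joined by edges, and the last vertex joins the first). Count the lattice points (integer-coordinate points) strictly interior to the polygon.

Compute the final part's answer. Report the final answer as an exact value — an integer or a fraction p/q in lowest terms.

1282

Part 1: -2*(-10)^2 + 2*(-10)^1 + 1 = (-200) + (-20) + (1) = -219; answer -219
Part 2: S1 = -219; r = 7; cross terms: (-22*-34 - 5*-13)=813, (5*-23 - 18*-34)=497, (18*2 - 36*-23)=864, (36*-6 - 4*2)=-224, (4*26 - 7*-6)=146, (7*-13 - -22*26)=481; twice the area = |2577| = 2577; area = 2577/2; boundary points = 3 + 1 + 1 + 8 + 1 + 1 = 15; strictly interior points = area - boundary/2 + 1 = 1282; answer 1282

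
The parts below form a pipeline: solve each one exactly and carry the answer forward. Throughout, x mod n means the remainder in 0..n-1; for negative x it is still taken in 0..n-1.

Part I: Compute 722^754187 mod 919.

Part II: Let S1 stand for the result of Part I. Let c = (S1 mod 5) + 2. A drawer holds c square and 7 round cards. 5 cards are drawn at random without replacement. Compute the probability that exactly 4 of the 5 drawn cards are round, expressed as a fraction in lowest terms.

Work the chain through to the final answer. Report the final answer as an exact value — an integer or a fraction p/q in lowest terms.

10/33

Part I: squarings mod 919: 722^1=722, 722^2=211, 722^4=409, 722^8=23, 722^16=529, 722^32=465, 722^64=260, 722^128=513, 722^256=335, 722^512=107, 722^1024=421, 722^2048=793, 722^4096=253, 722^8192=598, 722^16384=113, 722^32768=822, 722^65536=219, 722^131072=173, 722^262144=521, 722^524288=336; 722^754187 = 722^1 * 722^2 * 722^8 * 722^512 * 722^32768 * 722^65536 * 722^131072 * 722^524288 = 472 (mod 919); answer 472
Part II: S1 = 472; c = 4; total draws C(11,5) = 462; favorable C(7,4)*C(4,1) = 140; P = 10/33; answer 10/33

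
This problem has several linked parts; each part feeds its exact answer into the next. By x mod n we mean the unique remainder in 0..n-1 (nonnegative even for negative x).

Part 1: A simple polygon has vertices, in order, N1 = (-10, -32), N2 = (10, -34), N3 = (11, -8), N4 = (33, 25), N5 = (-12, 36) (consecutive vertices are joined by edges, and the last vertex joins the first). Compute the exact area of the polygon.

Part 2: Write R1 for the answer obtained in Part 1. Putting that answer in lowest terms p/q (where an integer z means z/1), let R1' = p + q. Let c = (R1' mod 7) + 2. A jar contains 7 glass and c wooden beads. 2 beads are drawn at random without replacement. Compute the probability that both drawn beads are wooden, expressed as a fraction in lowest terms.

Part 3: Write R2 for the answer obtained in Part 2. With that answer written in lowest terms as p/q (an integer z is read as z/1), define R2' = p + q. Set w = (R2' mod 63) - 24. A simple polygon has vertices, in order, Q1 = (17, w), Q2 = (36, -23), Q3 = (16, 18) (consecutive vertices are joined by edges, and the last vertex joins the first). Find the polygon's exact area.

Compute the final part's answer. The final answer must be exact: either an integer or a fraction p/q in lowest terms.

Part 1: cross terms: (-10*-34 - 10*-32)=660, (10*-8 - 11*-34)=294, (11*25 - 33*-8)=539, (33*36 - -12*25)=1488, (-12*-32 - -10*36)=744; twice the area = |3725| = 3725; area = 3725/2; answer 3725/2
Part 2: R1 = 3725/2; threaded value p + q = 3727; c = 5; total draws C(12,2) = 66; favorable C(5,2) = 10; P = 5/33; answer 5/33
Part 3: R2 = 5/33; threaded value p + q = 38; w = 14; cross terms: (17*-23 - 36*14)=-895, (36*18 - 16*-23)=1016, (16*14 - 17*18)=-82; twice the area = |39| = 39; area = 39/2; answer 39/2

39/2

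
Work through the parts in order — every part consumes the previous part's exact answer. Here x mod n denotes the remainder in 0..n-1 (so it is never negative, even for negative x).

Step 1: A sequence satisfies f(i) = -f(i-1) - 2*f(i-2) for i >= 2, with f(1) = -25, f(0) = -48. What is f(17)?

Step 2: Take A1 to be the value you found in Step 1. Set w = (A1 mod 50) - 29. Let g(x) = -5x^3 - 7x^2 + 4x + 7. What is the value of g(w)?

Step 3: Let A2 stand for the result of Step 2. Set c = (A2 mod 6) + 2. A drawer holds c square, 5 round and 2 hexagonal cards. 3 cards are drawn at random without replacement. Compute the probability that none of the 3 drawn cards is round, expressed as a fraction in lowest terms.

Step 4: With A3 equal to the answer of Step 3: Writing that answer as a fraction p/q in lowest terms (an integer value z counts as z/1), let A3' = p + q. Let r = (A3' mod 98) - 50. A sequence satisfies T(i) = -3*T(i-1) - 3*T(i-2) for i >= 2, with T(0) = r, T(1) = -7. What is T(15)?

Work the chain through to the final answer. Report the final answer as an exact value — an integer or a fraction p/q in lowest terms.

Step 1: f(2) = -1*(-25) - 2*(-48) = 121; iterating: f(2)=121, f(3)=-71, f(4)=-171, f(5)=313, f(6)=29, f(7)=-655, f(8)=597, f(9)=713, f(10)=-1907, f(11)=481, f(12)=3333, f(13)=-4295, f(14)=-2371, f(15)=10961, f(16)=-6219, f(17)=-15703; answer -15703
Step 2: A1 = -15703; w = 18; -5*(18)^3 - 7*(18)^2 + 4*(18)^1 + 7 = (-29160) + (-2268) + (72) + (7) = -31349; answer -31349
Step 3: A2 = -31349; c = 3; total draws C(10,3) = 120; favorable C(5,3) = 10; P = 1/12; answer 1/12
Step 4: A3 = 1/12; threaded value p + q = 13; r = -37; T(2) = -3*(-7) - 3*(-37) = 132; iterating: T(2)=132, T(3)=-375, T(4)=729, T(5)=-1062, T(6)=999, T(7)=189, T(8)=-3564, T(9)=10125, T(10)=-19683, T(11)=28674, T(12)=-26973, T(13)=-5103, T(14)=96228, T(15)=-273375; answer -273375

-273375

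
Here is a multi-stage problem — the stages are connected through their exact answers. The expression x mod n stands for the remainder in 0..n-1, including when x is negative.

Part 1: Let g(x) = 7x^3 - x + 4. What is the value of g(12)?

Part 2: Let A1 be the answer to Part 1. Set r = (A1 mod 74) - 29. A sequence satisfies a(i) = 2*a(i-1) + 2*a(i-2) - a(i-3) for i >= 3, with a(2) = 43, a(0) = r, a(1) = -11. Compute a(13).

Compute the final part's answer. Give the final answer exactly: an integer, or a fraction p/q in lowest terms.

1253077

Part 1: 7*(12)^3 - 1*(12)^1 + 4 = (12096) + (-12) + (4) = 12088; answer 12088
Part 2: A1 = 12088; r = -3; a(3) = 2*(43) + 2*(-11) - 1*(-3) = 67; iterating: a(3)=67, a(4)=231, a(5)=553, a(6)=1501, a(7)=3877, a(8)=10203, a(9)=26659, a(10)=69847, a(11)=182809, a(12)=478653, a(13)=1253077; answer 1253077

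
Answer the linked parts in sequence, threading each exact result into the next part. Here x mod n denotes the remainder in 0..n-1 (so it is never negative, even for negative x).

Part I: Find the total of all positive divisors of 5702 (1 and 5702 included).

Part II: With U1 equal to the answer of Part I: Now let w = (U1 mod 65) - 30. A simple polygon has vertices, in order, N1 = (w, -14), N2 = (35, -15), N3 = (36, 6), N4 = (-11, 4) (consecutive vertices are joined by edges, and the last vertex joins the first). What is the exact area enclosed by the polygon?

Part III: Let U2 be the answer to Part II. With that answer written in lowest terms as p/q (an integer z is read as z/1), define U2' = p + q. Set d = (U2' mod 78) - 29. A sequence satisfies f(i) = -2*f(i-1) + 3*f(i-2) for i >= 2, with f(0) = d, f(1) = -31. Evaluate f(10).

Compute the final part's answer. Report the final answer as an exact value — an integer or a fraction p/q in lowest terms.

1077668

Part I: 5702 = 2 * 2851; sigma = (1 + 2) * (1 + 2851) = 3 * 2852 = 8556; answer 8556
Part II: U1 = 8556; w = 11; cross terms: (11*-15 - 35*-14)=325, (35*6 - 36*-15)=750, (36*4 - -11*6)=210, (-11*-14 - 11*4)=110; twice the area = |1395| = 1395; area = 1395/2; answer 1395/2
Part III: U2 = 1395/2; threaded value p + q = 1397; d = 42; f(2) = -2*(-31) + 3*(42) = 188; iterating: f(2)=188, f(3)=-469, f(4)=1502, f(5)=-4411, f(6)=13328, f(7)=-39889, f(8)=119762, f(9)=-359191, f(10)=1077668; answer 1077668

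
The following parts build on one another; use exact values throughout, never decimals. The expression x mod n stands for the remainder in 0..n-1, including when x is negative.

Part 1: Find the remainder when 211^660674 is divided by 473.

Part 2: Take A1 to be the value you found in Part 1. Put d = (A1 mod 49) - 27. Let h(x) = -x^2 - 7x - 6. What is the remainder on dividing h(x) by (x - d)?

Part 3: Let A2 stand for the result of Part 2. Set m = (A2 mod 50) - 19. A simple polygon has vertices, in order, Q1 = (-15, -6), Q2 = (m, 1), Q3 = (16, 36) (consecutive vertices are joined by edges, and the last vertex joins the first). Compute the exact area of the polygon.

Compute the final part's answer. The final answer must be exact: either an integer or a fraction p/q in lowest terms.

287/2

Part 1: squarings mod 473: 211^1=211, 211^2=59, 211^4=170, 211^8=47, 211^16=317, 211^32=213, 211^64=434, 211^128=102, 211^256=471, 211^512=4, 211^1024=16, 211^2048=256, 211^4096=262, 211^8192=59, 211^16384=170, 211^32768=47, 211^65536=317, 211^131072=213, 211^262144=434, 211^524288=102; 211^660674 = 211^2 * 211^64 * 211^128 * 211^1024 * 211^4096 * 211^131072 * 211^524288 = 302 (mod 473); answer 302
Part 2: A1 = 302; d = -19; remainder = value at the root: -1*(-19)^2 - 7*(-19)^1 - 6 = (-361) + (133) + (-6) = -234; answer -234
Part 3: A2 = -234; m = -3; cross terms: (-15*1 - -3*-6)=-33, (-3*36 - 16*1)=-124, (16*-6 - -15*36)=444; twice the area = |287| = 287; area = 287/2; answer 287/2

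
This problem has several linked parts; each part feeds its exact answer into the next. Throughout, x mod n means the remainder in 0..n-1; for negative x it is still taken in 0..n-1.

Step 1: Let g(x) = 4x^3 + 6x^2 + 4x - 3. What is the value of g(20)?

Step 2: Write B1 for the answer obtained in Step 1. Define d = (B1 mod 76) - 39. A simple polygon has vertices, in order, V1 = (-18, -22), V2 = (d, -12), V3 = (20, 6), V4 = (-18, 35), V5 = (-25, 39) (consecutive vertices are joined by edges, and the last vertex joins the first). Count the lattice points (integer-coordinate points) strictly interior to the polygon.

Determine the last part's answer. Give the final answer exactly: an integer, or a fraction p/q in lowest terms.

1482

Step 1: 4*(20)^3 + 6*(20)^2 + 4*(20)^1 - 3 = (32000) + (2400) + (80) + (-3) = 34477; answer 34477
Step 2: B1 = 34477; d = 10; cross terms: (-18*-12 - 10*-22)=436, (10*6 - 20*-12)=300, (20*35 - -18*6)=808, (-18*39 - -25*35)=173, (-25*-22 - -18*39)=1252; twice the area = |2969| = 2969; area = 2969/2; boundary points = 2 + 2 + 1 + 1 + 1 = 7; strictly interior points = area - boundary/2 + 1 = 1482; answer 1482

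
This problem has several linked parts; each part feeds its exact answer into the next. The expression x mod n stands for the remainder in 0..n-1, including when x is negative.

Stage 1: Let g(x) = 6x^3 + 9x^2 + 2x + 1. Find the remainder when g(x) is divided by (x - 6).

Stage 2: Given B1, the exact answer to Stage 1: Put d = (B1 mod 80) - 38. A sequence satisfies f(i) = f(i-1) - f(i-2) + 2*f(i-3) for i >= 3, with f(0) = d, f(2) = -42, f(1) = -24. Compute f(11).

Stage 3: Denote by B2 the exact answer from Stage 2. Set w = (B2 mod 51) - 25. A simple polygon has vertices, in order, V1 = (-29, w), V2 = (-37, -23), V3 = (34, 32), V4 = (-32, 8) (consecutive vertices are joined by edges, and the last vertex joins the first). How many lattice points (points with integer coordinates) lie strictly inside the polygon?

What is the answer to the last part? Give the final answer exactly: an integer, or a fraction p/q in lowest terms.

878

Stage 1: remainder = value at the root: 6*(6)^3 + 9*(6)^2 + 2*(6)^1 + 1 = (1296) + (324) + (12) + (1) = 1633; answer 1633
Stage 2: B1 = 1633; d = -5; f(3) = 1*(-42) - 1*(-24) + 2*(-5) = -28; iterating: f(3)=-28, f(4)=-34, f(5)=-90, f(6)=-112, f(7)=-90, f(8)=-158, f(9)=-292, f(10)=-314, f(11)=-338; answer -338
Stage 3: B2 = -338; w = -6; cross terms: (-29*-23 - -37*-6)=445, (-37*32 - 34*-23)=-402, (34*8 - -32*32)=1296, (-32*-6 - -29*8)=424; twice the area = |1763| = 1763; area = 1763/2; boundary points = 1 + 1 + 6 + 1 = 9; strictly interior points = area - boundary/2 + 1 = 878; answer 878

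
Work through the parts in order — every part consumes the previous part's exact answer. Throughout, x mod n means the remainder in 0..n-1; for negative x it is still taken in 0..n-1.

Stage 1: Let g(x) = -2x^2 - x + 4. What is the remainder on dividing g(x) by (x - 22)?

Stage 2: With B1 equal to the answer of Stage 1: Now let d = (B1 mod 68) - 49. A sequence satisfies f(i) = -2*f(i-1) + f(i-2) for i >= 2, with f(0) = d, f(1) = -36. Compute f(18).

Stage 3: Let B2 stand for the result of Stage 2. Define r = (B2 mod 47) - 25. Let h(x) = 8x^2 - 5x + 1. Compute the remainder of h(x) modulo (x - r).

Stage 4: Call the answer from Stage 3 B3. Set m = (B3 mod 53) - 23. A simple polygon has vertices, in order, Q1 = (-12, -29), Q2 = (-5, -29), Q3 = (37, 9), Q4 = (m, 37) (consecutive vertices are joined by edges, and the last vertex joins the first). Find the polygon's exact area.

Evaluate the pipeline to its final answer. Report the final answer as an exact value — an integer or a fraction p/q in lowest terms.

1237

Stage 1: remainder = value at the root: -2*(22)^2 - 1*(22)^1 + 4 = (-968) + (-22) + (4) = -986; answer -986
Stage 2: B1 = -986; d = -15; f(2) = -2*(-36) + 1*(-15) = 57; iterating: f(2)=57, f(3)=-150, f(4)=357, f(5)=-864, f(6)=2085, f(7)=-5034, f(8)=12153, f(9)=-29340, f(10)=70833, f(11)=-171006, f(12)=412845, f(13)=-996696, f(14)=2406237, f(15)=-5809170, f(16)=14024577, f(17)=-33858324, f(18)=81741225; answer 81741225
Stage 3: B2 = 81741225; r = -25; remainder = value at the root: 8*(-25)^2 - 5*(-25)^1 + 1 = (5000) + (125) + (1) = 5126; answer 5126
Stage 4: B3 = 5126; m = 15; cross terms: (-12*-29 - -5*-29)=203, (-5*9 - 37*-29)=1028, (37*37 - 15*9)=1234, (15*-29 - -12*37)=9; twice the area = |2474| = 2474; area = 1237; answer 1237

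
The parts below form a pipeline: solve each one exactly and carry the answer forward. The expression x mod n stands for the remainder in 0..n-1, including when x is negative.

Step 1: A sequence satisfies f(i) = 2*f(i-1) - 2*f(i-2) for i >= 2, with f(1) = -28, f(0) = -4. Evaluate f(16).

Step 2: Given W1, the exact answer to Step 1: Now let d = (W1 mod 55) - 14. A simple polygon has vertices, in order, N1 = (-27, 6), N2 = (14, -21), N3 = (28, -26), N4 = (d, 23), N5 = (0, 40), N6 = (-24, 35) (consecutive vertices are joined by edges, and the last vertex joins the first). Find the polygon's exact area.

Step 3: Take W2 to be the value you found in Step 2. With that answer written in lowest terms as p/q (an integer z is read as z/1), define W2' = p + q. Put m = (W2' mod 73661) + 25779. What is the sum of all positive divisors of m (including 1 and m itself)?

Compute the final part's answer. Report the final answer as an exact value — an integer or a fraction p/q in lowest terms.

Step 1: f(2) = 2*(-28) - 2*(-4) = -48; iterating: f(2)=-48, f(3)=-40, f(4)=16, f(5)=112, f(6)=192, f(7)=160, f(8)=-64, f(9)=-448, f(10)=-768, f(11)=-640, f(12)=256, f(13)=1792, f(14)=3072, f(15)=2560, f(16)=-1024; answer -1024
Step 2: W1 = -1024; d = 7; cross terms: (-27*-21 - 14*6)=483, (14*-26 - 28*-21)=224, (28*23 - 7*-26)=826, (7*40 - 0*23)=280, (0*35 - -24*40)=960, (-24*6 - -27*35)=801; twice the area = |3574| = 3574; area = 1787; answer 1787
Step 3: W2 = 1787; threaded value p + q = 1788; m = 27567; 27567 = 3^3 * 1021; sigma = (1 + 3 + 9 + 27) * (1 + 1021) = 40 * 1022 = 40880; answer 40880

40880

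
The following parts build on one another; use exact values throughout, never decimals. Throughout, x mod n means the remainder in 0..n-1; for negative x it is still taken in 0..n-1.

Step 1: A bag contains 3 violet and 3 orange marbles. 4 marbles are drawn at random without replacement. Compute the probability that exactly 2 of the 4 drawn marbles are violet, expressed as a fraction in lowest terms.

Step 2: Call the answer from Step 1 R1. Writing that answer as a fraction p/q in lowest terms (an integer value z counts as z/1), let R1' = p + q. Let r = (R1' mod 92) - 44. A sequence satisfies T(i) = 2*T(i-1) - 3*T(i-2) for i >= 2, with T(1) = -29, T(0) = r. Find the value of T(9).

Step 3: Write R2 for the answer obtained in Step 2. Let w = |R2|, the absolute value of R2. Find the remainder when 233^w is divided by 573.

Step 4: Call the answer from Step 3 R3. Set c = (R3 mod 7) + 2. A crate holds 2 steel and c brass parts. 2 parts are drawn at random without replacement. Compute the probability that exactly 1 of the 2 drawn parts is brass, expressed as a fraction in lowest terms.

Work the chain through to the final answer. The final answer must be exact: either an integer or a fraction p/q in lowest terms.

Step 1: total draws C(6,4) = 15; favorable C(3,2)*C(3,2) = 9; P = 3/5; answer 3/5
Step 2: R1 = 3/5; threaded value p + q = 8; r = -36; T(2) = 2*(-29) - 3*(-36) = 50; iterating: T(2)=50, T(3)=187, T(4)=224, T(5)=-113, T(6)=-898, T(7)=-1457, T(8)=-220, T(9)=3931; answer 3931
Step 3: R2 = 3931; w = 3931; squarings mod 573: 233^1=233, 233^2=427, 233^4=115, 233^8=46, 233^16=397, 233^32=34, 233^64=10, 233^128=100, 233^256=259, 233^512=40, 233^1024=454, 233^2048=409; 233^3931 = 233^1 * 233^2 * 233^8 * 233^16 * 233^64 * 233^256 * 233^512 * 233^1024 * 233^2048 = 101 (mod 573); answer 101
Step 4: R3 = 101; c = 5; total draws C(7,2) = 21; favorable C(5,1)*C(2,1) = 10; P = 10/21; answer 10/21

10/21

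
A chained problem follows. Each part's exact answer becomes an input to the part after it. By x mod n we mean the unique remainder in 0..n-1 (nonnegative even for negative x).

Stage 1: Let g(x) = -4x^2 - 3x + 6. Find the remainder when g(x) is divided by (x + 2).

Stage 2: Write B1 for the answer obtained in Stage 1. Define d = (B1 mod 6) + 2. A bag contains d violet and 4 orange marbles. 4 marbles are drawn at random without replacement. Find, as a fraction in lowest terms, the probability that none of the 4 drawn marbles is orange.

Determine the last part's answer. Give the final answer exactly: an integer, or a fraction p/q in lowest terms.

1/70

Stage 1: remainder = value at the root: -4*(-2)^2 - 3*(-2)^1 + 6 = (-16) + (6) + (6) = -4; answer -4
Stage 2: B1 = -4; d = 4; total draws C(8,4) = 70; favorable C(4,4) = 1; P = 1/70; answer 1/70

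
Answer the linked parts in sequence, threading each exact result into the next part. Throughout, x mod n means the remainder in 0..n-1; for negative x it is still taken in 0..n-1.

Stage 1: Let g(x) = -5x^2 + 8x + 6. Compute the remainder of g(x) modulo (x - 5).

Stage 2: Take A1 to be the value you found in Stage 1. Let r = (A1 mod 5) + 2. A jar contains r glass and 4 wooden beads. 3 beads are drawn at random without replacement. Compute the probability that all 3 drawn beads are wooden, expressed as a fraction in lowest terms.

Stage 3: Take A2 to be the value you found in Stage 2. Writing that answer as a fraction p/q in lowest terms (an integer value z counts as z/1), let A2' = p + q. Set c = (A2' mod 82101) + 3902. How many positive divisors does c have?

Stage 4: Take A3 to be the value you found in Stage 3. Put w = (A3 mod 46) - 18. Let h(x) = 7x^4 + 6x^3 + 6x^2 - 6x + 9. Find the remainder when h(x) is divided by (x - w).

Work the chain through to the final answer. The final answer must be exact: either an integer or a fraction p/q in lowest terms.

Stage 1: remainder = value at the root: -5*(5)^2 + 8*(5)^1 + 6 = (-125) + (40) + (6) = -79; answer -79
Stage 2: A1 = -79; r = 3; total draws C(7,3) = 35; favorable C(4,3) = 4; P = 4/35; answer 4/35
Stage 3: A2 = 4/35; threaded value p + q = 39; c = 3941; 3941 = 7 * 563; number of divisors = (1+1) * (1+1) = 4; answer 4
Stage 4: A3 = 4; w = -14; remainder = value at the root: 7*(-14)^4 + 6*(-14)^3 + 6*(-14)^2 - 6*(-14)^1 + 9 = (268912) + (-16464) + (1176) + (84) + (9) = 253717; answer 253717

253717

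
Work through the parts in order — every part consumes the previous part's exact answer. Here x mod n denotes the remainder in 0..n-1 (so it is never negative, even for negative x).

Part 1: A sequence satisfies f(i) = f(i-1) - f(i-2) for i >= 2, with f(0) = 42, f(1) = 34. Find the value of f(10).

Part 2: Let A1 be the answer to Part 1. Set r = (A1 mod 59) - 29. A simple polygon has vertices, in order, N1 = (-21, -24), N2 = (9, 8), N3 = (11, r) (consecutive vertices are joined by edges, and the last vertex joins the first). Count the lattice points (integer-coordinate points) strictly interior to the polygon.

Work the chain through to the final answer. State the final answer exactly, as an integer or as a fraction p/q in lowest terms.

209

Part 1: f(2) = 1*(34) - 1*(42) = -8; iterating: f(2)=-8, f(3)=-42, f(4)=-34, f(5)=8, f(6)=42, f(7)=34, f(8)=-8, f(9)=-42, f(10)=-34; answer -34
Part 2: A1 = -34; r = -4; cross terms: (-21*8 - 9*-24)=48, (9*-4 - 11*8)=-124, (11*-24 - -21*-4)=-348; twice the area = |-424| = 424; area = 212; boundary points = 2 + 2 + 4 = 8; strictly interior points = area - boundary/2 + 1 = 209; answer 209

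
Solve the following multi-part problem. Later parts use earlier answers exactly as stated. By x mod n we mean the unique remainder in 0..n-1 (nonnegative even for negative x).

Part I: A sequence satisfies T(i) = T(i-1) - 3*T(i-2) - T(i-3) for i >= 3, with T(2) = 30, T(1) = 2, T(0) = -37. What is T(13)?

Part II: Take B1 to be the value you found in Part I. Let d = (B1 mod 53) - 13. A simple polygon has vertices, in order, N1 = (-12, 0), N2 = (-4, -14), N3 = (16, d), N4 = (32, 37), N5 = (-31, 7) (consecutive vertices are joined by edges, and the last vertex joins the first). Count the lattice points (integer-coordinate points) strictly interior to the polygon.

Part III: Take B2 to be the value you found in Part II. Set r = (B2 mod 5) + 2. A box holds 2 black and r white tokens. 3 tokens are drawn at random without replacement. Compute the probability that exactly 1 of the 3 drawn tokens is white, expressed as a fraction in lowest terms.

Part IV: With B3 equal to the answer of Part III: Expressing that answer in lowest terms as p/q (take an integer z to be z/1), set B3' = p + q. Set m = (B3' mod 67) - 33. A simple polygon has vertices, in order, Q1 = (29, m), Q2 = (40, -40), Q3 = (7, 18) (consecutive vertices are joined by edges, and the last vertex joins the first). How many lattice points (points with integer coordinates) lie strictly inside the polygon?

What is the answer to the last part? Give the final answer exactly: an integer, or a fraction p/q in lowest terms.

Part I: T(3) = 1*(30) - 3*(2) - 1*(-37) = 61; iterating: T(3)=61, T(4)=-31, T(5)=-244, T(6)=-212, T(7)=551, T(8)=1431, T(9)=-10, T(10)=-4854, T(11)=-6255, T(12)=8317, T(13)=31936; answer 31936
Part II: B1 = 31936; d = 17; cross terms: (-12*-14 - -4*0)=168, (-4*17 - 16*-14)=156, (16*37 - 32*17)=48, (32*7 - -31*37)=1371, (-31*0 - -12*7)=84; twice the area = |1827| = 1827; area = 1827/2; boundary points = 2 + 1 + 4 + 3 + 1 = 11; strictly interior points = area - boundary/2 + 1 = 909; answer 909
Part III: B2 = 909; r = 6; total draws C(8,3) = 56; favorable C(6,1)*C(2,2) = 6; P = 3/28; answer 3/28
Part IV: B3 = 3/28; threaded value p + q = 31; m = -2; cross terms: (29*-40 - 40*-2)=-1080, (40*18 - 7*-40)=1000, (7*-2 - 29*18)=-536; twice the area = |-616| = 616; area = 308; boundary points = 1 + 1 + 2 = 4; strictly interior points = area - boundary/2 + 1 = 307; answer 307

307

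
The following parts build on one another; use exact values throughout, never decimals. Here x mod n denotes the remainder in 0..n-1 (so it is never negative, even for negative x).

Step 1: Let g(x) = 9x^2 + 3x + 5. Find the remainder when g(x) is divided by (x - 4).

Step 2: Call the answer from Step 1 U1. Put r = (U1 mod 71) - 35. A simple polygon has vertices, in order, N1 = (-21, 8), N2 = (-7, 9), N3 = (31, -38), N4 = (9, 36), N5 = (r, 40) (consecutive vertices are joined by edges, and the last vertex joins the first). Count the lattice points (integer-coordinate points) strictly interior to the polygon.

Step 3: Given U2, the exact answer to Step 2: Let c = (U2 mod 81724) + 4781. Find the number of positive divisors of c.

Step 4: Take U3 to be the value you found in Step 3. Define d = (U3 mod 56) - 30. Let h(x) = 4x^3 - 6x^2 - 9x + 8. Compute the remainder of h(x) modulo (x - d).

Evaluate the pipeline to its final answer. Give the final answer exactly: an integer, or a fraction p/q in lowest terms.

Step 1: remainder = value at the root: 9*(4)^2 + 3*(4)^1 + 5 = (144) + (12) + (5) = 161; answer 161
Step 2: U1 = 161; r = -16; cross terms: (-21*9 - -7*8)=-133, (-7*-38 - 31*9)=-13, (31*36 - 9*-38)=1458, (9*40 - -16*36)=936, (-16*8 - -21*40)=712; twice the area = |2960| = 2960; area = 1480; boundary points = 1 + 1 + 2 + 1 + 1 = 6; strictly interior points = area - boundary/2 + 1 = 1478; answer 1478
Step 3: U2 = 1478; c = 6259; 6259 = 11 * 569; number of divisors = (1+1) * (1+1) = 4; answer 4
Step 4: U3 = 4; d = -26; remainder = value at the root: 4*(-26)^3 - 6*(-26)^2 - 9*(-26)^1 + 8 = (-70304) + (-4056) + (234) + (8) = -74118; answer -74118

-74118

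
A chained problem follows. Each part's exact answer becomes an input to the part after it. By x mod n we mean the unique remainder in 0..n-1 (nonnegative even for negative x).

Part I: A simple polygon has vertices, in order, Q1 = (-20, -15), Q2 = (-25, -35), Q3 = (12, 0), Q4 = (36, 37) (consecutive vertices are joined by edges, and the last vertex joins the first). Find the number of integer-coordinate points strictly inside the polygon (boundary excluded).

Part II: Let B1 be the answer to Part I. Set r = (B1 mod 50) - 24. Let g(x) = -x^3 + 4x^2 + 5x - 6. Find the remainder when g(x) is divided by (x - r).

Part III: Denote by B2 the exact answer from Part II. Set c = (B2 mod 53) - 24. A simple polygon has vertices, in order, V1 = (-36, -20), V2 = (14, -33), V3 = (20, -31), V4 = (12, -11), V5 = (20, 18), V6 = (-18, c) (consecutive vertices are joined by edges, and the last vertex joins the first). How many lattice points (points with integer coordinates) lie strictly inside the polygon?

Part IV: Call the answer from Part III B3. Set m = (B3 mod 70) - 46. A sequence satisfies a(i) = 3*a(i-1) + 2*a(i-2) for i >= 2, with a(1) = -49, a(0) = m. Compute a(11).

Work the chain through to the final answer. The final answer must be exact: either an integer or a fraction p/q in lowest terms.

-14536859

Part I: cross terms: (-20*-35 - -25*-15)=325, (-25*0 - 12*-35)=420, (12*37 - 36*0)=444, (36*-15 - -20*37)=200; twice the area = |1389| = 1389; area = 1389/2; boundary points = 5 + 1 + 1 + 4 = 11; strictly interior points = area - boundary/2 + 1 = 690; answer 690
Part II: B1 = 690; r = 16; remainder = value at the root: -1*(16)^3 + 4*(16)^2 + 5*(16)^1 - 6 = (-4096) + (1024) + (80) + (-6) = -2998; answer -2998
Part III: B2 = -2998; c = -1; cross terms: (-36*-33 - 14*-20)=1468, (14*-31 - 20*-33)=226, (20*-11 - 12*-31)=152, (12*18 - 20*-11)=436, (20*-1 - -18*18)=304, (-18*-20 - -36*-1)=324; twice the area = |2910| = 2910; area = 1455; boundary points = 1 + 2 + 4 + 1 + 19 + 1 = 28; strictly interior points = area - boundary/2 + 1 = 1442; answer 1442
Part IV: B3 = 1442; m = -4; a(2) = 3*(-49) + 2*(-4) = -155; iterating: a(2)=-155, a(3)=-563, a(4)=-1999, a(5)=-7123, a(6)=-25367, a(7)=-90347, a(8)=-321775, a(9)=-1146019, a(10)=-4081607, a(11)=-14536859; answer -14536859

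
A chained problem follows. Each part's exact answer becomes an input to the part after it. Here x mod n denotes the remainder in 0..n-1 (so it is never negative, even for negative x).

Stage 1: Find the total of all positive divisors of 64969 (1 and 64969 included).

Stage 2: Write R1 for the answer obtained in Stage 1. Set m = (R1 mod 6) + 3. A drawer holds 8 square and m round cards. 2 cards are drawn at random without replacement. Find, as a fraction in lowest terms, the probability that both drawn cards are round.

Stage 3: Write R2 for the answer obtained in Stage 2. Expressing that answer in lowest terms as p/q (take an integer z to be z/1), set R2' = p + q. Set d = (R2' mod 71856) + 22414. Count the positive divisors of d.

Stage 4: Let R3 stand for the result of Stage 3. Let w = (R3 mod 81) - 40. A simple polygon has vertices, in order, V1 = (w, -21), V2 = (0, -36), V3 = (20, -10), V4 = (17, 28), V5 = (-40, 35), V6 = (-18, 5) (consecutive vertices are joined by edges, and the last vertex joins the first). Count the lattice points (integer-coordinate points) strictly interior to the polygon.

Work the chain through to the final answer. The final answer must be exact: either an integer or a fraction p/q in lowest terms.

Stage 1: 64969 is prime, so its only divisors are 1 and 64969; sigma = 1 + 64969 = 64970; answer 64970
Stage 2: R1 = 64970; m = 5; total draws C(13,2) = 78; favorable C(5,2) = 10; P = 5/39; answer 5/39
Stage 3: R2 = 5/39; threaded value p + q = 44; d = 22458; 22458 = 2 * 3 * 19 * 197; number of divisors = (1+1) * (1+1) * (1+1) * (1+1) = 16; answer 16
Stage 4: R3 = 16; w = -24; cross terms: (-24*-36 - 0*-21)=864, (0*-10 - 20*-36)=720, (20*28 - 17*-10)=730, (17*35 - -40*28)=1715, (-40*5 - -18*35)=430, (-18*-21 - -24*5)=498; twice the area = |4957| = 4957; area = 4957/2; boundary points = 3 + 2 + 1 + 1 + 2 + 2 = 11; strictly interior points = area - boundary/2 + 1 = 2474; answer 2474

2474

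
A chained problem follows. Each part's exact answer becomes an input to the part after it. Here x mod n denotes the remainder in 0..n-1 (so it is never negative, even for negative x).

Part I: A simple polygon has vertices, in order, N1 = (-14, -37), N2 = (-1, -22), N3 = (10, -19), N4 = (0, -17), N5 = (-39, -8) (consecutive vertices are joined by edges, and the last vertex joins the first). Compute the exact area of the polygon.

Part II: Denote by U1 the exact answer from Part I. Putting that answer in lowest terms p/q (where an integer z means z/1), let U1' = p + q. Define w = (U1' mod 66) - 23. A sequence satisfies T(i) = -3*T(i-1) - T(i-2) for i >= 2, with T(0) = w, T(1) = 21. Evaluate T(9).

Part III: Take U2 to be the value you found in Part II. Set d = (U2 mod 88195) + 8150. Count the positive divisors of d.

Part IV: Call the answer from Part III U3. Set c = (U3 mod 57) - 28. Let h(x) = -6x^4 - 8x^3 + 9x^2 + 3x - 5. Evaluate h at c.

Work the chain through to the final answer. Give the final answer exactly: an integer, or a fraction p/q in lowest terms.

-1874957

Part I: cross terms: (-14*-22 - -1*-37)=271, (-1*-19 - 10*-22)=239, (10*-17 - 0*-19)=-170, (0*-8 - -39*-17)=-663, (-39*-37 - -14*-8)=1331; twice the area = |1008| = 1008; area = 504; answer 504
Part II: U1 = 504; threaded value p + q = 505; w = 20; T(2) = -3*(21) - 1*(20) = -83; iterating: T(2)=-83, T(3)=228, T(4)=-601, T(5)=1575, T(6)=-4124, T(7)=10797, T(8)=-28267, T(9)=74004; answer 74004
Part III: U2 = 74004; d = 82154; 82154 = 2 * 41077; number of divisors = (1+1) * (1+1) = 4; answer 4
Part IV: U3 = 4; c = -24; -6*(-24)^4 - 8*(-24)^3 + 9*(-24)^2 + 3*(-24)^1 - 5 = (-1990656) + (110592) + (5184) + (-72) + (-5) = -1874957; answer -1874957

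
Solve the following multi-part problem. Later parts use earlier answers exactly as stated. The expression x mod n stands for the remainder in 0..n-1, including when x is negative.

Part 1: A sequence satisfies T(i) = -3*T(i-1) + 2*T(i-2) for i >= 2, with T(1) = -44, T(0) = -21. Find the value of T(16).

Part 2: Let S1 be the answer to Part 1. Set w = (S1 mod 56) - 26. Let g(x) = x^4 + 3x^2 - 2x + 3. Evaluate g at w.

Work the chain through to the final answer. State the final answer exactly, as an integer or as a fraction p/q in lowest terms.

21195

Part 1: T(2) = -3*(-44) + 2*(-21) = 90; iterating: T(2)=90, T(3)=-358, T(4)=1254, T(5)=-4478, T(6)=15942, T(7)=-56782, T(8)=202230, T(9)=-720254, T(10)=2565222, T(11)=-9136174, T(12)=32538966, T(13)=-115889246, T(14)=412745670, T(15)=-1470015502, T(16)=5235537846; answer 5235537846
Part 2: S1 = 5235537846; w = -12; 1*(-12)^4 + 3*(-12)^2 - 2*(-12)^1 + 3 = (20736) + (432) + (24) + (3) = 21195; answer 21195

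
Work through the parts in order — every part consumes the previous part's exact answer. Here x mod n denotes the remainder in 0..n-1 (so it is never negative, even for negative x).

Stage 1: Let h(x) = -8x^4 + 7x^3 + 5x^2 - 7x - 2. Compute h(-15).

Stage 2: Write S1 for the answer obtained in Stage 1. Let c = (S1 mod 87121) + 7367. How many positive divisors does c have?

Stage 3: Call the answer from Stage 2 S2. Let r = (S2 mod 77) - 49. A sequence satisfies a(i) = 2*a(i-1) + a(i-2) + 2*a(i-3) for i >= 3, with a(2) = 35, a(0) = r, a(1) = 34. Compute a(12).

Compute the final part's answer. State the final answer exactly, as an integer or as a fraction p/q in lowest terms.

385795

Stage 1: -8*(-15)^4 + 7*(-15)^3 + 5*(-15)^2 - 7*(-15)^1 - 2 = (-405000) + (-23625) + (1125) + (105) + (-2) = -427397; answer -427397
Stage 2: S1 = -427397; c = 15575; 15575 = 5^2 * 7 * 89; number of divisors = (2+1) * (1+1) * (1+1) = 12; answer 12
Stage 3: S2 = 12; r = -37; a(3) = 2*(35) + 1*(34) + 2*(-37) = 30; iterating: a(3)=30, a(4)=163, a(5)=426, a(6)=1075, a(7)=2902, a(8)=7731, a(9)=20514, a(10)=54563, a(11)=145102, a(12)=385795; answer 385795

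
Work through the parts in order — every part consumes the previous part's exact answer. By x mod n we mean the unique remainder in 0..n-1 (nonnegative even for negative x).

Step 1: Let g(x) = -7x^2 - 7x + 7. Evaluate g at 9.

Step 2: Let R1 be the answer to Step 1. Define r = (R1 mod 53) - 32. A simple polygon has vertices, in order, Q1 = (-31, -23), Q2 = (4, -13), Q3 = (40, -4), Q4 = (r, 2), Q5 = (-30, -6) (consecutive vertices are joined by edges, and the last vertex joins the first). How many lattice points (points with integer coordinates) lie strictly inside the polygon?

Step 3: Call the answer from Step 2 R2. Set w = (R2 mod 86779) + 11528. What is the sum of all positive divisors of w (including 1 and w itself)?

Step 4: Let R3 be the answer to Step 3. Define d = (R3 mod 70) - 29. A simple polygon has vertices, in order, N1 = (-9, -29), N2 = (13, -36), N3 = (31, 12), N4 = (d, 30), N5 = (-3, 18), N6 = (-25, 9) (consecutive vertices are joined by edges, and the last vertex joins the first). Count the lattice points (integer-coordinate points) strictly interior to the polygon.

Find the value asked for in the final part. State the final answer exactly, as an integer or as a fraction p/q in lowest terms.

2019

Step 1: -7*(9)^2 - 7*(9)^1 + 7 = (-567) + (-63) + (7) = -623; answer -623
Step 2: R1 = -623; r = -19; cross terms: (-31*-13 - 4*-23)=495, (4*-4 - 40*-13)=504, (40*2 - -19*-4)=4, (-19*-6 - -30*2)=174, (-30*-23 - -31*-6)=504; twice the area = |1681| = 1681; area = 1681/2; boundary points = 5 + 9 + 1 + 1 + 1 = 17; strictly interior points = area - boundary/2 + 1 = 833; answer 833
Step 3: R2 = 833; w = 12361; 12361 = 47 * 263; sigma = (1 + 47) * (1 + 263) = 48 * 264 = 12672; answer 12672
Step 4: R3 = 12672; d = -27; cross terms: (-9*-36 - 13*-29)=701, (13*12 - 31*-36)=1272, (31*30 - -27*12)=1254, (-27*18 - -3*30)=-396, (-3*9 - -25*18)=423, (-25*-29 - -9*9)=806; twice the area = |4060| = 4060; area = 2030; boundary points = 1 + 6 + 2 + 12 + 1 + 2 = 24; strictly interior points = area - boundary/2 + 1 = 2019; answer 2019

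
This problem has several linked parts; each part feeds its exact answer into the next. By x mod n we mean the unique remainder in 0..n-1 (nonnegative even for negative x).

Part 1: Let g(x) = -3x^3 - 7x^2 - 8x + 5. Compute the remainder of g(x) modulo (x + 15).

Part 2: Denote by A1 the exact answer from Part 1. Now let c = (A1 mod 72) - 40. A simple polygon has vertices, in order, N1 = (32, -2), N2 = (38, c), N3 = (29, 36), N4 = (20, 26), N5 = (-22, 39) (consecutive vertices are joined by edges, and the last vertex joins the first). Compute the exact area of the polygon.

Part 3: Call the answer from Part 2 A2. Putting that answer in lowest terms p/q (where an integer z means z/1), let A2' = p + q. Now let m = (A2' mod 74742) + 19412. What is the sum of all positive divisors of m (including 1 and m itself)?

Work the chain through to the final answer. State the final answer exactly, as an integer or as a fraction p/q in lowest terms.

Part 1: remainder = value at the root: -3*(-15)^3 - 7*(-15)^2 - 8*(-15)^1 + 5 = (10125) + (-1575) + (120) + (5) = 8675; answer 8675
Part 2: A1 = 8675; c = -5; cross terms: (32*-5 - 38*-2)=-84, (38*36 - 29*-5)=1513, (29*26 - 20*36)=34, (20*39 - -22*26)=1352, (-22*-2 - 32*39)=-1204; twice the area = |1611| = 1611; area = 1611/2; answer 1611/2
Part 3: A2 = 1611/2; threaded value p + q = 1613; m = 21025; 21025 = 5^2 * 29^2; sigma = (1 + 5 + 25) * (1 + 29 + 841) = 31 * 871 = 27001; answer 27001

27001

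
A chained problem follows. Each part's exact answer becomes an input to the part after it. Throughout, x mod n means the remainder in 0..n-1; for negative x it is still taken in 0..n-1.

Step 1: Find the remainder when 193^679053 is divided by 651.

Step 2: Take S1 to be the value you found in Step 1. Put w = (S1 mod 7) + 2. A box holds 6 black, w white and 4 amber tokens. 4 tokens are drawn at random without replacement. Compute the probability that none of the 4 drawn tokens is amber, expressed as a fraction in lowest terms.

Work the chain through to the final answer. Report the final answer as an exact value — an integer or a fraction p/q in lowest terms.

Step 1: squarings mod 651: 193^1=193, 193^2=142, 193^4=634, 193^8=289, 193^16=193, 193^32=142, 193^64=634, 193^128=289, 193^256=193, 193^512=142, 193^1024=634, 193^2048=289, 193^4096=193, 193^8192=142, 193^16384=634, 193^32768=289, 193^65536=193, 193^131072=142, 193^262144=634, 193^524288=289; 193^679053 = 193^1 * 193^4 * 193^8 * 193^128 * 193^1024 * 193^2048 * 193^4096 * 193^16384 * 193^131072 * 193^524288 = 64 (mod 651); answer 64
Step 2: S1 = 64; w = 3; total draws C(13,4) = 715; favorable C(9,4) = 126; P = 126/715; answer 126/715

126/715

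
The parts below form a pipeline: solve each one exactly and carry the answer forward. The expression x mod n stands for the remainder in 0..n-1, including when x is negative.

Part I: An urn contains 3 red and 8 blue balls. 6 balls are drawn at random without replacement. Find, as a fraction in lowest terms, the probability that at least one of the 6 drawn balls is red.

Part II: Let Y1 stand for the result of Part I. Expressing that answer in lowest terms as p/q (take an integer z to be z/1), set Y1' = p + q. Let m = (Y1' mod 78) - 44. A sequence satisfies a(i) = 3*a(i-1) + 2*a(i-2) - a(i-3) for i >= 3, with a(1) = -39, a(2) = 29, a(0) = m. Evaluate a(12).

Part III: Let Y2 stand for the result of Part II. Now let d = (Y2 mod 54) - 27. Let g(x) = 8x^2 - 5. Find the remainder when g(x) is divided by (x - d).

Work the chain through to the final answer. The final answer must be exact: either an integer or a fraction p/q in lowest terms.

3867

Part I: total draws C(11,6) = 462; complement C(8,6) = 28; favorable 462 - 28 = 434; P = 31/33; answer 31/33
Part II: Y1 = 31/33; threaded value p + q = 64; m = 20; a(3) = 3*(29) + 2*(-39) - 1*(20) = -11; iterating: a(3)=-11, a(4)=64, a(5)=141, a(6)=562, a(7)=1904, a(8)=6695, a(9)=23331, a(10)=81479, a(11)=284404, a(12)=992839; answer 992839
Part III: Y2 = 992839; d = 22; remainder = value at the root: 8*(22)^2 - 5 = (3872) + (-5) = 3867; answer 3867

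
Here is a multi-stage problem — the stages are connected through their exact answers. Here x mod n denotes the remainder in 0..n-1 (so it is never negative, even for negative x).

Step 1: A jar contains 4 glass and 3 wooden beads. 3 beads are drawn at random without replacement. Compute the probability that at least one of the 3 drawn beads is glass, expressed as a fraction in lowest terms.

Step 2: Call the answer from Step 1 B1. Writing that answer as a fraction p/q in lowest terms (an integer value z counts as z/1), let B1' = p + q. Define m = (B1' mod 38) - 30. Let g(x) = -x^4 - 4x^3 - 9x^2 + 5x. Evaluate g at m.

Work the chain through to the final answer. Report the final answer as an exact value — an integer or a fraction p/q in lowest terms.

Step 1: total draws C(7,3) = 35; complement C(3,3) = 1; favorable 35 - 1 = 34; P = 34/35; answer 34/35
Step 2: B1 = 34/35; threaded value p + q = 69; m = 1; -1*(1)^4 - 4*(1)^3 - 9*(1)^2 + 5*(1)^1 = (-1) + (-4) + (-9) + (5) = -9; answer -9

-9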